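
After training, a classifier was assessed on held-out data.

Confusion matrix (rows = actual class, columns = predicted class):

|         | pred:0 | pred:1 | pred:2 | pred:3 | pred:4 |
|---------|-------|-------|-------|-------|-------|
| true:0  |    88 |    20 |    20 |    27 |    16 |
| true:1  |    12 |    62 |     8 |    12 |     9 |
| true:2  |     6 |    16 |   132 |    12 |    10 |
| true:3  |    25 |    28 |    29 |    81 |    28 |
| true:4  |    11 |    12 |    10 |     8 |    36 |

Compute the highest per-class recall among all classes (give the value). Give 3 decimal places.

Per-class recall (TP/(TP+FN)):
  0: TP=88, FN=20+20+27+16=83 → 88/171 = 0.5146
  1: TP=62, FN=12+8+12+9=41 → 62/103 = 0.6019
  2: TP=132, FN=6+16+12+10=44 → 132/176 = 0.7500
  3: TP=81, FN=25+28+29+28=110 → 81/191 = 0.4241
  4: TP=36, FN=11+12+10+8=41 → 36/77 = 0.4675
Highest is class '2' with recall = 0.750.

0.750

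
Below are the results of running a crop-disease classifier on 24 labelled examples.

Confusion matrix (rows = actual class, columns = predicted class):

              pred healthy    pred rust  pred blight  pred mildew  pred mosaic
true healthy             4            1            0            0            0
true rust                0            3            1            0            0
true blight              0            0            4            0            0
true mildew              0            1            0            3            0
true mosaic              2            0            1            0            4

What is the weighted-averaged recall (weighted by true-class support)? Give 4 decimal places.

Per-class recall (TP/(TP+FN)):
  healthy: TP=4, FN=1+0+0+0=1 → 4/5 = 0.80000
  rust: TP=3, FN=0+1+0+0=1 → 3/4 = 0.75000
  blight: TP=4, FN=0+0+0+0=0 → 4/4 = 1.00000
  mildew: TP=3, FN=0+1+0+0=1 → 3/4 = 0.75000
  mosaic: TP=4, FN=2+0+1+0=3 → 4/7 = 0.57143
Weighted-recall = Σ (supportᵢ/N)·recallᵢ with N=24: (5/24)·0.80000 + (4/24)·0.75000 + (4/24)·1.00000 + (4/24)·0.75000 + (7/24)·0.57143 = 0.7500

0.7500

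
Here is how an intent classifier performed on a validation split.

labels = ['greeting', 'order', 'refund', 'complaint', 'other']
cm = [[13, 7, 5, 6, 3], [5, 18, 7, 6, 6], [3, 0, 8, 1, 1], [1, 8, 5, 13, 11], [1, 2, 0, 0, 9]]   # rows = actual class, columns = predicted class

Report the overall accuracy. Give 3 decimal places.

Accuracy = trace / total = (13+18+8+13+9=61) / 139 = 61/139 = 0.439

0.439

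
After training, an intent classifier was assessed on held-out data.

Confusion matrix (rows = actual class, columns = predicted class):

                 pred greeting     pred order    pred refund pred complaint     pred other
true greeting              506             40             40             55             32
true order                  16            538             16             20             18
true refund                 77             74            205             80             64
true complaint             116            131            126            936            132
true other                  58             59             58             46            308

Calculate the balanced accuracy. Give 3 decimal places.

0.656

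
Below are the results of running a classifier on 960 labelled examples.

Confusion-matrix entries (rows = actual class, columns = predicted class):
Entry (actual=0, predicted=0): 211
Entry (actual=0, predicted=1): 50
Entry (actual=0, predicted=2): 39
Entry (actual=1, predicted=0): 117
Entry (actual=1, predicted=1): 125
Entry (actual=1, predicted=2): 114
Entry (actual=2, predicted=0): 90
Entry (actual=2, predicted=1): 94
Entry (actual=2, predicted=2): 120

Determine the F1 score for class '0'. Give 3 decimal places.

0.588

Take TP from the diagonal, FP from the rest of the '0' prediction marginal, FN from the rest of the '0' actual marginal.
F1 score = 2·TP/(2·TP+FP+FN).
0: TP=211, FP=117+90=207, FN=50+39=89 → 422/718 = 0.5877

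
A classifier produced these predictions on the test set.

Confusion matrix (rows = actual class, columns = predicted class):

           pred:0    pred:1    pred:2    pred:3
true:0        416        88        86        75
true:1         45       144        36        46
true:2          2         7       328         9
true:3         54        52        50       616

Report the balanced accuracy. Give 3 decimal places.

0.726

Balanced accuracy = mean of per-class recall.
  0: recall = 416/665 = 0.6256
  1: recall = 144/271 = 0.5314
  2: recall = 328/346 = 0.9480
  3: recall = 616/772 = 0.7979
Mean = (0.6256 + 0.5314 + 0.9480 + 0.7979) / 4 = 0.726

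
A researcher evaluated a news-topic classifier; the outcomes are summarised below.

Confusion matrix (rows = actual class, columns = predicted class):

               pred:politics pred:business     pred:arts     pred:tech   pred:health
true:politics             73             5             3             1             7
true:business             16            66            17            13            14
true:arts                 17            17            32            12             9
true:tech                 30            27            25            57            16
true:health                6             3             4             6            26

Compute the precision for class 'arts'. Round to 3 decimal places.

One-vs-rest for 'arts': TP = diagonal; FP = other classes predicted 'arts'; FN = 'arts' predicted as other.
precision = TP/(TP+FP).
arts: TP=32, FP=3+17+25+4=49 → 32/81 = 0.3951

0.395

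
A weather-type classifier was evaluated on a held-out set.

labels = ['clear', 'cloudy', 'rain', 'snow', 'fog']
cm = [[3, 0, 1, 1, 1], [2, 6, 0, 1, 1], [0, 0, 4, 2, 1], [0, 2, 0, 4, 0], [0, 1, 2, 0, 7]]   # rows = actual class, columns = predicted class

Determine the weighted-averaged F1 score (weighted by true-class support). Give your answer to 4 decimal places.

Per-class F1 score (2·TP/(2·TP+FP+FN)):
  clear: TP=3, FP=2+0+0+0=2, FN=0+1+1+1=3 → 6/11 = 0.54545
  cloudy: TP=6, FP=0+0+2+1=3, FN=2+0+1+1=4 → 12/19 = 0.63158
  rain: TP=4, FP=1+0+0+2=3, FN=0+0+2+1=3 → 8/14 = 0.57143
  snow: TP=4, FP=1+1+2+0=4, FN=0+2+0+0=2 → 8/14 = 0.57143
  fog: TP=7, FP=1+1+1+0=3, FN=0+1+2+0=3 → 14/20 = 0.70000
Weighted-F1 score = Σ (supportᵢ/N)·F1 scoreᵢ with N=39: (6/39)·0.54545 + (10/39)·0.63158 + (7/39)·0.57143 + (6/39)·0.57143 + (10/39)·0.70000 = 0.6158

0.6158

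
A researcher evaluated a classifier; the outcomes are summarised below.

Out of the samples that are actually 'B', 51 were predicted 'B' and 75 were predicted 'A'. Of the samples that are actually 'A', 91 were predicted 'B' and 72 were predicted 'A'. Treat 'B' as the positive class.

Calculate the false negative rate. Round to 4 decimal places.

FNR = FN/(FN+TP) = 75/(75+51) = 0.5952

0.5952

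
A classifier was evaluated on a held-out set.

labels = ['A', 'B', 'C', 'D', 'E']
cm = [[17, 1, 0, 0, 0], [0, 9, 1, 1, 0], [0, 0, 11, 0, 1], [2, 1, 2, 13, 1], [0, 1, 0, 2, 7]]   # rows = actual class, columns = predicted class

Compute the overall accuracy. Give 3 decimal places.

0.814

Accuracy = trace / total = (17+9+11+13+7=57) / 70 = 57/70 = 0.814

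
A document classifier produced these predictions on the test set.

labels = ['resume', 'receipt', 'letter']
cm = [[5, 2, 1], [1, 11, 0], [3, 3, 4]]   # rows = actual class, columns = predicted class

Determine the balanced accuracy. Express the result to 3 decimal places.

0.647

Balanced accuracy = mean of per-class recall.
  resume: recall = 5/8 = 0.6250
  receipt: recall = 11/12 = 0.9167
  letter: recall = 4/10 = 0.4000
Mean = (0.6250 + 0.9167 + 0.4000) / 3 = 0.647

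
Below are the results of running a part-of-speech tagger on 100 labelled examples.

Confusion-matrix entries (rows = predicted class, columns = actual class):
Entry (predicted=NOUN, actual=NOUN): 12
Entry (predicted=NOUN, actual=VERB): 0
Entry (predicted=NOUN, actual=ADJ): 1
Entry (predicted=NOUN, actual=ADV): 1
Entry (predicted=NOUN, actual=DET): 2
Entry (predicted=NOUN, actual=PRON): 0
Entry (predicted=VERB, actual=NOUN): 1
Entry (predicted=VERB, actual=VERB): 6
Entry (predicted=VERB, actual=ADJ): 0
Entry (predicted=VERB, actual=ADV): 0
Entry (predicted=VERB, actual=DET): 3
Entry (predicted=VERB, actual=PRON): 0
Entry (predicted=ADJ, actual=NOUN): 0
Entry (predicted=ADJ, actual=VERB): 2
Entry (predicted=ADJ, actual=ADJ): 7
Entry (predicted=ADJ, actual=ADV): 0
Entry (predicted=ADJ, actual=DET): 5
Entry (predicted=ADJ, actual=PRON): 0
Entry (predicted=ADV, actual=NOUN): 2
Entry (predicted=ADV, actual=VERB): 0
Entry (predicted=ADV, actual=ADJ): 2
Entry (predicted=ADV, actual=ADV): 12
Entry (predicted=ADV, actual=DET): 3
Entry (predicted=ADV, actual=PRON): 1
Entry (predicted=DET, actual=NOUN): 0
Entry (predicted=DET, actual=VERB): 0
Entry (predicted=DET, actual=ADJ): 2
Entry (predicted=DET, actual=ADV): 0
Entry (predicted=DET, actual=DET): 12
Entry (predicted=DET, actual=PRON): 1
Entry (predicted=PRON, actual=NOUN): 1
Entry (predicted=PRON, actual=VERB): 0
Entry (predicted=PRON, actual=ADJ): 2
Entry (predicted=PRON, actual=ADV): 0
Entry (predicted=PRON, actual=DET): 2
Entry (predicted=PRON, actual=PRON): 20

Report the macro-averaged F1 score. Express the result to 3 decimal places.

0.678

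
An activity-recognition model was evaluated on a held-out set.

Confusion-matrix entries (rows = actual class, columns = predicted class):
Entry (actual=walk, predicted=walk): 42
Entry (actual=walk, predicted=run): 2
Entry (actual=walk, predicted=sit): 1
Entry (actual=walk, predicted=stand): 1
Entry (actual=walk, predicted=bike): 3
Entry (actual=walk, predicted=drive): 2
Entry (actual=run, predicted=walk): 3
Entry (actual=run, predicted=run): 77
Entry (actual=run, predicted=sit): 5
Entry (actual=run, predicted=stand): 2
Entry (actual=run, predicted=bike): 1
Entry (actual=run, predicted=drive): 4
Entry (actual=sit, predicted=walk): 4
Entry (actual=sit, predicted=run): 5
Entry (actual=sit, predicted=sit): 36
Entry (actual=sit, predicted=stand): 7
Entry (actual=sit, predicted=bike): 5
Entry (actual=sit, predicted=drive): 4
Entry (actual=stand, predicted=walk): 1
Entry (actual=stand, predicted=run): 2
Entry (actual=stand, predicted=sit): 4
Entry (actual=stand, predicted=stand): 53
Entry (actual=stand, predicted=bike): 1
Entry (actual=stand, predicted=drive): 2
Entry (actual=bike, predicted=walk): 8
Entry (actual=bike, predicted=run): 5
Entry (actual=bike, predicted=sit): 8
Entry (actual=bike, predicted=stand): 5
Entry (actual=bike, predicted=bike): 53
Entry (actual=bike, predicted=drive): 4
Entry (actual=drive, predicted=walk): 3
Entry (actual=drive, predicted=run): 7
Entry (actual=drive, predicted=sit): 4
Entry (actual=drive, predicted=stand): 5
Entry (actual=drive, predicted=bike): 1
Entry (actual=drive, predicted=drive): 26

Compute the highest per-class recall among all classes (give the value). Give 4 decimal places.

0.8413

Per-class recall (TP/(TP+FN)):
  walk: TP=42, FN=2+1+1+3+2=9 → 42/51 = 0.82353
  run: TP=77, FN=3+5+2+1+4=15 → 77/92 = 0.83696
  sit: TP=36, FN=4+5+7+5+4=25 → 36/61 = 0.59016
  stand: TP=53, FN=1+2+4+1+2=10 → 53/63 = 0.84127
  bike: TP=53, FN=8+5+8+5+4=30 → 53/83 = 0.63855
  drive: TP=26, FN=3+7+4+5+1=20 → 26/46 = 0.56522
Highest is class 'stand' with recall = 0.8413.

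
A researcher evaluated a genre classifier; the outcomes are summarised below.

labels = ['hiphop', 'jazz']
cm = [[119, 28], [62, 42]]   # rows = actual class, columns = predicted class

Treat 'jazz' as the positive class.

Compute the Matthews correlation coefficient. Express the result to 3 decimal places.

0.234

MCC = (TP·TN − FP·FN) / √((TP+FP)(TP+FN)(TN+FP)(TN+FN))
Numerator = 42·119 − 28·62 = 3262
Denominator = √(70·104·147·181) = √193698960 = 13917.5774
MCC = 3262 / 13917.5774 = 0.234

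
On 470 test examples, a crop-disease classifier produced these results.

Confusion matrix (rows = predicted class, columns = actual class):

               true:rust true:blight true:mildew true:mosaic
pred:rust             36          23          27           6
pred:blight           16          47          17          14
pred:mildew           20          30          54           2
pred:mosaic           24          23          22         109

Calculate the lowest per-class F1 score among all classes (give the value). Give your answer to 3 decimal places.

0.383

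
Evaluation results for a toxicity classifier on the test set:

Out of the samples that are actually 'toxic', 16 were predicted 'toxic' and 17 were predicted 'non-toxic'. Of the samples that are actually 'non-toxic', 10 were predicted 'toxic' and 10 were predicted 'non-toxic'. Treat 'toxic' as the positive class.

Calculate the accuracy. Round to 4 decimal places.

0.4906

Accuracy = (TP+TN)/N = (16+10)/53 = 0.4906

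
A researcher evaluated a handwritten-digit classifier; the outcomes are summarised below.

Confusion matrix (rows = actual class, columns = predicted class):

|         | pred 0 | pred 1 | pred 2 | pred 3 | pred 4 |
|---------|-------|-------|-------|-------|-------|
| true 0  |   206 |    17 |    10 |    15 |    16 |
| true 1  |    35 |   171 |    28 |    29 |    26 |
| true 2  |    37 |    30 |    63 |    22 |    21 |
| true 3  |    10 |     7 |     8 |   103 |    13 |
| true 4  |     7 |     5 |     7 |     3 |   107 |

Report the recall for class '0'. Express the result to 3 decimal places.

recall = TP/(TP+FN).
0: TP=206, FN=17+10+15+16=58 → 206/264 = 0.7803

0.780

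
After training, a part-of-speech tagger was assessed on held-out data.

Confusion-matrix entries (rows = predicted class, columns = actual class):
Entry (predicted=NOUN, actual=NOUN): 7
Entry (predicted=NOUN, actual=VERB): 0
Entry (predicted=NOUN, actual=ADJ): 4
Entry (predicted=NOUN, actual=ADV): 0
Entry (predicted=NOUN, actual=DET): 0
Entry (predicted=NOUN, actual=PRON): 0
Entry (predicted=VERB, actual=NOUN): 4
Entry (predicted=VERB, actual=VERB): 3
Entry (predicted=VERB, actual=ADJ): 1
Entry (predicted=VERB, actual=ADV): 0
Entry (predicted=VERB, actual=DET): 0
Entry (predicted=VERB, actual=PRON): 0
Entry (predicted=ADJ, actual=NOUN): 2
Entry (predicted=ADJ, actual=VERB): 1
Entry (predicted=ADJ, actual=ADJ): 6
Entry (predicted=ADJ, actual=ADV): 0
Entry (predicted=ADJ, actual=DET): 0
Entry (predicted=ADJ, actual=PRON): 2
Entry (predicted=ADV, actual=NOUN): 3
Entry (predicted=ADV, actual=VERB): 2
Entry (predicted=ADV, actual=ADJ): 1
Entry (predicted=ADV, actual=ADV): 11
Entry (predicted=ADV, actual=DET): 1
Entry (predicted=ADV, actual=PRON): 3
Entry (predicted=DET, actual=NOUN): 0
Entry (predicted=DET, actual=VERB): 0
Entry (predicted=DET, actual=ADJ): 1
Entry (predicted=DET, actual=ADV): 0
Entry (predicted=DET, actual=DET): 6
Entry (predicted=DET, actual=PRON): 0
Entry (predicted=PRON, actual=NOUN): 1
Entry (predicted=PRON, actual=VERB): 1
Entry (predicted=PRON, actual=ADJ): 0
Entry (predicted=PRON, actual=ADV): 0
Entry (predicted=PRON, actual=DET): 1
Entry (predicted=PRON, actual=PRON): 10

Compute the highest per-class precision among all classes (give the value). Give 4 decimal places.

Per-class precision (TP/(TP+FP)):
  NOUN: TP=7, FP=0+4+0+0+0=4 → 7/11 = 0.63636
  VERB: TP=3, FP=4+1+0+0+0=5 → 3/8 = 0.37500
  ADJ: TP=6, FP=2+1+0+0+2=5 → 6/11 = 0.54545
  ADV: TP=11, FP=3+2+1+1+3=10 → 11/21 = 0.52381
  DET: TP=6, FP=0+0+1+0+0=1 → 6/7 = 0.85714
  PRON: TP=10, FP=1+1+0+0+1=3 → 10/13 = 0.76923
Highest is class 'DET' with precision = 0.8571.

0.8571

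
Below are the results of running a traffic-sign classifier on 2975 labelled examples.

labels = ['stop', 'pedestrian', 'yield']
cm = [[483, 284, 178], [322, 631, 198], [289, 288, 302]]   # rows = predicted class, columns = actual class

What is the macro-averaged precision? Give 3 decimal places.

Per-class precision (TP/(TP+FP)):
  stop: TP=483, FP=284+178=462 → 483/945 = 0.5111
  pedestrian: TP=631, FP=322+198=520 → 631/1151 = 0.5482
  yield: TP=302, FP=289+288=577 → 302/879 = 0.3436
Macro-precision = mean = (0.5111 + 0.5482 + 0.3436) / 3 = 0.468

0.468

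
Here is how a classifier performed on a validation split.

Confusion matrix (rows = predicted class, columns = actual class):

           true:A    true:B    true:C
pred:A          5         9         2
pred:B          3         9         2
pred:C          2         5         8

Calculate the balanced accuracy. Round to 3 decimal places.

0.519

Balanced accuracy = mean of per-class recall.
  A: recall = 5/10 = 0.5000
  B: recall = 9/23 = 0.3913
  C: recall = 8/12 = 0.6667
Mean = (0.5000 + 0.3913 + 0.6667) / 3 = 0.519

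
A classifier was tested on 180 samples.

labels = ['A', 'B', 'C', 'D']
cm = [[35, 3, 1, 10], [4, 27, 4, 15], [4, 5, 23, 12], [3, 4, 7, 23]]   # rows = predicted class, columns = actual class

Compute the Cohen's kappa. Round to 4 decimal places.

Observed agreement pₒ = trace/N = 108/180 = 0.60000
Expected agreement pₑ = Σ (rowᵢ·colᵢ)/N² = (46·49 + 39·50 + 35·44 + 60·37)/180² = 0.24580
κ = (pₒ − pₑ)/(1 − pₑ) = (0.60000 − 0.24580)/(1 − 0.24580) = 0.4696

0.4696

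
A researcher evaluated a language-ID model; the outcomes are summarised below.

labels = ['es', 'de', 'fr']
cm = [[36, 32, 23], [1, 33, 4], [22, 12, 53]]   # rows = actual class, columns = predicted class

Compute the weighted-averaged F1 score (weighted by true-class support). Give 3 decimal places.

0.559

Per-class F1 score (2·TP/(2·TP+FP+FN)):
  es: TP=36, FP=1+22=23, FN=32+23=55 → 72/150 = 0.4800
  de: TP=33, FP=32+12=44, FN=1+4=5 → 66/115 = 0.5739
  fr: TP=53, FP=23+4=27, FN=22+12=34 → 106/167 = 0.6347
Weighted-F1 score = Σ (supportᵢ/N)·F1 scoreᵢ with N=216: (91/216)·0.4800 + (38/216)·0.5739 + (87/216)·0.6347 = 0.559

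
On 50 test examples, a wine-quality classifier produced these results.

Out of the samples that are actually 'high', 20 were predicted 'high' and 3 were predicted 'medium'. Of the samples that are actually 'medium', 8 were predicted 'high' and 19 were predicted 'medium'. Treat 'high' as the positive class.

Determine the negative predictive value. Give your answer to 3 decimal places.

NPV = TN/(TN+FN) = 19/(19+3) = 0.864

0.864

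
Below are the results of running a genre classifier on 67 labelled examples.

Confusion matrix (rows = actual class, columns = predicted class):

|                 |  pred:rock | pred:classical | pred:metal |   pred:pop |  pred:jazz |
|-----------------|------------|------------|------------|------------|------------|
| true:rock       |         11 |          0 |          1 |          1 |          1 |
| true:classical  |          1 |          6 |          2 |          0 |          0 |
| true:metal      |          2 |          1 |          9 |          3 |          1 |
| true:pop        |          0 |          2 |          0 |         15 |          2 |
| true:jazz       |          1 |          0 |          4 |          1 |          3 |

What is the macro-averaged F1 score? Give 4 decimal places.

0.6264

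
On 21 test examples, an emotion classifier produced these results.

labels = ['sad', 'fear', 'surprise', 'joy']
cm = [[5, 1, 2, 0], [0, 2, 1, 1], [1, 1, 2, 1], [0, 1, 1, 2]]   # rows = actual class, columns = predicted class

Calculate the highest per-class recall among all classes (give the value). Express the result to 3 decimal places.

0.625

Per-class recall (TP/(TP+FN)):
  sad: TP=5, FN=1+2+0=3 → 5/8 = 0.6250
  fear: TP=2, FN=0+1+1=2 → 2/4 = 0.5000
  surprise: TP=2, FN=1+1+1=3 → 2/5 = 0.4000
  joy: TP=2, FN=0+1+1=2 → 2/4 = 0.5000
Highest is class 'sad' with recall = 0.625.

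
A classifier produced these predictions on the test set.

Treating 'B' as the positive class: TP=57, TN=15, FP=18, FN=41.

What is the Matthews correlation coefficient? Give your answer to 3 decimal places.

MCC = (TP·TN − FP·FN) / √((TP+FP)(TP+FN)(TN+FP)(TN+FN))
Numerator = 57·15 − 18·41 = 117
Denominator = √(75·98·33·56) = √13582800 = 3685.4850
MCC = 117 / 3685.4850 = 0.032

0.032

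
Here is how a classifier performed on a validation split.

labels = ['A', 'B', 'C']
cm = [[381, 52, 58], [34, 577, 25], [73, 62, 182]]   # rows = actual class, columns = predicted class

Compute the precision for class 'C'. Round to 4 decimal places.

precision = TP/(TP+FP).
C: TP=182, FP=58+25=83 → 182/265 = 0.68679

0.6868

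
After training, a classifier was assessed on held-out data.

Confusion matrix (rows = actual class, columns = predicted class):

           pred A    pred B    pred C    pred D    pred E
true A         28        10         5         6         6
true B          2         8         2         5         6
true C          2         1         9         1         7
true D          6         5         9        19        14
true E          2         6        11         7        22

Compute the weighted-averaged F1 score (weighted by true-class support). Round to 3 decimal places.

Per-class F1 score (2·TP/(2·TP+FP+FN)):
  A: TP=28, FP=2+2+6+2=12, FN=10+5+6+6=27 → 56/95 = 0.5895
  B: TP=8, FP=10+1+5+6=22, FN=2+2+5+6=15 → 16/53 = 0.3019
  C: TP=9, FP=5+2+9+11=27, FN=2+1+1+7=11 → 18/56 = 0.3214
  D: TP=19, FP=6+5+1+7=19, FN=6+5+9+14=34 → 38/91 = 0.4176
  E: TP=22, FP=6+6+7+14=33, FN=2+6+11+7=26 → 44/103 = 0.4272
Weighted-F1 score = Σ (supportᵢ/N)·F1 scoreᵢ with N=199: (55/199)·0.5895 + (23/199)·0.3019 + (20/199)·0.3214 + (53/199)·0.4176 + (48/199)·0.4272 = 0.444

0.444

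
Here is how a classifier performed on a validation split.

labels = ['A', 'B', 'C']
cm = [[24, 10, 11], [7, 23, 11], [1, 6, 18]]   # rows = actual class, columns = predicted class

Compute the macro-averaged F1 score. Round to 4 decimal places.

Per-class F1 score (2·TP/(2·TP+FP+FN)):
  A: TP=24, FP=7+1=8, FN=10+11=21 → 48/77 = 0.62338
  B: TP=23, FP=10+6=16, FN=7+11=18 → 46/80 = 0.57500
  C: TP=18, FP=11+11=22, FN=1+6=7 → 36/65 = 0.55385
Macro-F1 score = mean = (0.62338 + 0.57500 + 0.55385) / 3 = 0.5841

0.5841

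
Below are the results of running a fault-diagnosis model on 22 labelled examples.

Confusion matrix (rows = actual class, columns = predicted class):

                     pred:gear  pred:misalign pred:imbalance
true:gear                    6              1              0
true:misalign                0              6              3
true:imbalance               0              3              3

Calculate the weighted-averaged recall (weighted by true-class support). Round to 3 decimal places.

0.682

Per-class recall (TP/(TP+FN)):
  gear: TP=6, FN=1+0=1 → 6/7 = 0.8571
  misalign: TP=6, FN=0+3=3 → 6/9 = 0.6667
  imbalance: TP=3, FN=0+3=3 → 3/6 = 0.5000
Weighted-recall = Σ (supportᵢ/N)·recallᵢ with N=22: (7/22)·0.8571 + (9/22)·0.6667 + (6/22)·0.5000 = 0.682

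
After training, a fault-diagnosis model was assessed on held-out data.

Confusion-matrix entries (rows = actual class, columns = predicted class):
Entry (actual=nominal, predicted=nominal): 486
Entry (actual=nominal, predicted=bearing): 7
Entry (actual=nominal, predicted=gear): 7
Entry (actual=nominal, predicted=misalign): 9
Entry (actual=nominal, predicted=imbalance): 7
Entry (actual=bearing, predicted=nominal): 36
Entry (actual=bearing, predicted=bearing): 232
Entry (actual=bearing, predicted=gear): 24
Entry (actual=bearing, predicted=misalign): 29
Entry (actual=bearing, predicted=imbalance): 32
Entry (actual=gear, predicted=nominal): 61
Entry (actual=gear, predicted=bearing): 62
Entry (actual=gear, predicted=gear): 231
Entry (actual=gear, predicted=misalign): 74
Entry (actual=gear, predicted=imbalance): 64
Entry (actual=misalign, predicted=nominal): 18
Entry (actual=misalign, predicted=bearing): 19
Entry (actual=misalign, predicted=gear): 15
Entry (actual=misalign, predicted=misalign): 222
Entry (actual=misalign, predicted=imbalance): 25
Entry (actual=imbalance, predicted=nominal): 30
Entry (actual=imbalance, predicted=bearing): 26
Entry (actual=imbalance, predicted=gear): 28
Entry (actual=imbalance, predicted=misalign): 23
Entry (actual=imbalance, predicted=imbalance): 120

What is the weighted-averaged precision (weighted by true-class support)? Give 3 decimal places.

0.690

Per-class precision (TP/(TP+FP)):
  nominal: TP=486, FP=36+61+18+30=145 → 486/631 = 0.7702
  bearing: TP=232, FP=7+62+19+26=114 → 232/346 = 0.6705
  gear: TP=231, FP=7+24+15+28=74 → 231/305 = 0.7574
  misalign: TP=222, FP=9+29+74+23=135 → 222/357 = 0.6218
  imbalance: TP=120, FP=7+32+64+25=128 → 120/248 = 0.4839
Weighted-precision = Σ (supportᵢ/N)·precisionᵢ with N=1887: (516/1887)·0.7702 + (353/1887)·0.6705 + (492/1887)·0.7574 + (299/1887)·0.6218 + (227/1887)·0.4839 = 0.690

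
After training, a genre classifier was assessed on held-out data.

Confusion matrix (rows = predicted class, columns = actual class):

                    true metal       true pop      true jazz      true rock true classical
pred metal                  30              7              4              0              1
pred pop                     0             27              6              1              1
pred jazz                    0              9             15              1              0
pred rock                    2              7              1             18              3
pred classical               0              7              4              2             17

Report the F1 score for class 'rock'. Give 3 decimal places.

0.679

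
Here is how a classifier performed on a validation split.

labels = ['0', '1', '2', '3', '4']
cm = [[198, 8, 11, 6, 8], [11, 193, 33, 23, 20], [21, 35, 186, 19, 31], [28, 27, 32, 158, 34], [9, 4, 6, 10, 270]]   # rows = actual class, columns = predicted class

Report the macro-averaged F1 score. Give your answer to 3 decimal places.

Per-class F1 score (2·TP/(2·TP+FP+FN)):
  0: TP=198, FP=11+21+28+9=69, FN=8+11+6+8=33 → 396/498 = 0.7952
  1: TP=193, FP=8+35+27+4=74, FN=11+33+23+20=87 → 386/547 = 0.7057
  2: TP=186, FP=11+33+32+6=82, FN=21+35+19+31=106 → 372/560 = 0.6643
  3: TP=158, FP=6+23+19+10=58, FN=28+27+32+34=121 → 316/495 = 0.6384
  4: TP=270, FP=8+20+31+34=93, FN=9+4+6+10=29 → 540/662 = 0.8157
Macro-F1 score = mean = (0.7952 + 0.7057 + 0.6643 + 0.6384 + 0.8157) / 5 = 0.724

0.724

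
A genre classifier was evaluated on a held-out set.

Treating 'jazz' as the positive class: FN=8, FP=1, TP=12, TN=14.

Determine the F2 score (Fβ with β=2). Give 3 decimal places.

Fβ = (1+β²)·TP / ((1+β²)·TP + β²·FN + FP), with β²=4
= 5·12 / (5·12 + 4·8 + 1) = 0.645

0.645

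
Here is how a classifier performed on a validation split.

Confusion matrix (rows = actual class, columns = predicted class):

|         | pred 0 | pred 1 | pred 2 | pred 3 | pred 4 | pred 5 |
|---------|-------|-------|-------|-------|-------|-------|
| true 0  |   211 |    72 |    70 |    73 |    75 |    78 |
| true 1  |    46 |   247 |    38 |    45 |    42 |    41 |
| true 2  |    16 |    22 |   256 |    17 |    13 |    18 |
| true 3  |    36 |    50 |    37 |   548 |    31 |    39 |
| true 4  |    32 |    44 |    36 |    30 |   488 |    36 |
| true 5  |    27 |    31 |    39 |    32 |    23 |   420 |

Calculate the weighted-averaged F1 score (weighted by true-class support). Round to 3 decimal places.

0.640

Per-class F1 score (2·TP/(2·TP+FP+FN)):
  0: TP=211, FP=46+16+36+32+27=157, FN=72+70+73+75+78=368 → 422/947 = 0.4456
  1: TP=247, FP=72+22+50+44+31=219, FN=46+38+45+42+41=212 → 494/925 = 0.5341
  2: TP=256, FP=70+38+37+36+39=220, FN=16+22+17+13+18=86 → 512/818 = 0.6259
  3: TP=548, FP=73+45+17+30+32=197, FN=36+50+37+31+39=193 → 1096/1486 = 0.7376
  4: TP=488, FP=75+42+13+31+23=184, FN=32+44+36+30+36=178 → 976/1338 = 0.7294
  5: TP=420, FP=78+41+18+39+36=212, FN=27+31+39+32+23=152 → 840/1204 = 0.6977
Weighted-F1 score = Σ (supportᵢ/N)·F1 scoreᵢ with N=3359: (579/3359)·0.4456 + (459/3359)·0.5341 + (342/3359)·0.6259 + (741/3359)·0.7376 + (666/3359)·0.7294 + (572/3359)·0.6977 = 0.640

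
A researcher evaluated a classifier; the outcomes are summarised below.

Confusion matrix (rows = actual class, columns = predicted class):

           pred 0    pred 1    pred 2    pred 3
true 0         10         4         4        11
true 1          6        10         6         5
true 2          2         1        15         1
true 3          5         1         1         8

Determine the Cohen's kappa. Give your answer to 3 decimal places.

0.310

Observed agreement pₒ = trace/N = 43/90 = 0.4778
Expected agreement pₑ = Σ (rowᵢ·colᵢ)/N² = (29·23 + 27·16 + 19·26 + 15·25)/90² = 0.2430
κ = (pₒ − pₑ)/(1 − pₑ) = (0.4778 − 0.2430)/(1 − 0.2430) = 0.310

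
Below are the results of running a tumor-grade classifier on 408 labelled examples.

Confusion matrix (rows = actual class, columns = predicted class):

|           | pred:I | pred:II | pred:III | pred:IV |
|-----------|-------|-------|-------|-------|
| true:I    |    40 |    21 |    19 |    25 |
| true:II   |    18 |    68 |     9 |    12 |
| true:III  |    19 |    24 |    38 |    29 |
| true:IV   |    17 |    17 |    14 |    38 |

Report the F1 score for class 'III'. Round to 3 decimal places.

0.400

One-vs-rest for 'III': TP = diagonal; FP = other classes predicted 'III'; FN = 'III' predicted as other.
F1 score = 2·TP/(2·TP+FP+FN).
III: TP=38, FP=19+9+14=42, FN=19+24+29=72 → 76/190 = 0.4000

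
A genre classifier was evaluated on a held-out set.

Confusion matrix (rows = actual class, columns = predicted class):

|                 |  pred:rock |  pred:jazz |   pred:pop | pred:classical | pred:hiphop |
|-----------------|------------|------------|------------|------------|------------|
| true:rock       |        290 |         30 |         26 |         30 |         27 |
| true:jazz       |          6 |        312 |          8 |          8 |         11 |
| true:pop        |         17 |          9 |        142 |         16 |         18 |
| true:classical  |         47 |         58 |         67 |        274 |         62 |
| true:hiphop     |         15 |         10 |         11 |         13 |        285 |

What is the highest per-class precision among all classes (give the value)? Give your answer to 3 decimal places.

0.804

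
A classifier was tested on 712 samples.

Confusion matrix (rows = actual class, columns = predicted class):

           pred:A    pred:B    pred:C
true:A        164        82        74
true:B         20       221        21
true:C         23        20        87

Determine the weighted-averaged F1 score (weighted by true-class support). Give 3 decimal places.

Per-class F1 score (2·TP/(2·TP+FP+FN)):
  A: TP=164, FP=20+23=43, FN=82+74=156 → 328/527 = 0.6224
  B: TP=221, FP=82+20=102, FN=20+21=41 → 442/585 = 0.7556
  C: TP=87, FP=74+21=95, FN=23+20=43 → 174/312 = 0.5577
Weighted-F1 score = Σ (supportᵢ/N)·F1 scoreᵢ with N=712: (320/712)·0.6224 + (262/712)·0.7556 + (130/712)·0.5577 = 0.660

0.660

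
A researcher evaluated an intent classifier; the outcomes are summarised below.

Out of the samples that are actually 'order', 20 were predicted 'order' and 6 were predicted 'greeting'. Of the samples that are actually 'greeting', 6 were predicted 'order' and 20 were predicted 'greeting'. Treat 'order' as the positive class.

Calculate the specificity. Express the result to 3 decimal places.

0.769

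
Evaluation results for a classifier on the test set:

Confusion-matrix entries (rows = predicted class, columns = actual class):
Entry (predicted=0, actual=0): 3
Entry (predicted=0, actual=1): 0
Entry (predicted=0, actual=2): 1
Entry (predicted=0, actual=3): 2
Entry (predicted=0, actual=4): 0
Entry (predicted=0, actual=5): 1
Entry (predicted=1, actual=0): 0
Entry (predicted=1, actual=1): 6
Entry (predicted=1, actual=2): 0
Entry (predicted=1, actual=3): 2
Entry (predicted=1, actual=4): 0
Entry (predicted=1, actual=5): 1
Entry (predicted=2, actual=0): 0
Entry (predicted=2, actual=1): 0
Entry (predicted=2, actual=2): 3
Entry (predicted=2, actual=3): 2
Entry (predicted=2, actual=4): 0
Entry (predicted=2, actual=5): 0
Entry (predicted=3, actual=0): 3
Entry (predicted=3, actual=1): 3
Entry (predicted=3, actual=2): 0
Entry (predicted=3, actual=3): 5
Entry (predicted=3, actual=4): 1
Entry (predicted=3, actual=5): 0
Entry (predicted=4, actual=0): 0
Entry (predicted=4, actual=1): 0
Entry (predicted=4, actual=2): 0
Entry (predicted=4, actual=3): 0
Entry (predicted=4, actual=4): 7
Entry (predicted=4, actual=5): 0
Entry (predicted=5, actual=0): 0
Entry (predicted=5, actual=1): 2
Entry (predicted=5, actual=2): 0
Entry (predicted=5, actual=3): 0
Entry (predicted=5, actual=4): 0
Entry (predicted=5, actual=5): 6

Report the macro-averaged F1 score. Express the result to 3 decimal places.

0.641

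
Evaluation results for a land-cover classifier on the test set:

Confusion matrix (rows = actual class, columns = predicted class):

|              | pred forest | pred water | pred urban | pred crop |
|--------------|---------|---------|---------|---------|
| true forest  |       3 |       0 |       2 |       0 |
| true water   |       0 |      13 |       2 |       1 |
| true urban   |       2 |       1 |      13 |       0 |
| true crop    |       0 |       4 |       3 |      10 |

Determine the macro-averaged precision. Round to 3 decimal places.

0.720

Per-class precision (TP/(TP+FP)):
  forest: TP=3, FP=0+2+0=2 → 3/5 = 0.6000
  water: TP=13, FP=0+1+4=5 → 13/18 = 0.7222
  urban: TP=13, FP=2+2+3=7 → 13/20 = 0.6500
  crop: TP=10, FP=0+1+0=1 → 10/11 = 0.9091
Macro-precision = mean = (0.6000 + 0.7222 + 0.6500 + 0.9091) / 4 = 0.720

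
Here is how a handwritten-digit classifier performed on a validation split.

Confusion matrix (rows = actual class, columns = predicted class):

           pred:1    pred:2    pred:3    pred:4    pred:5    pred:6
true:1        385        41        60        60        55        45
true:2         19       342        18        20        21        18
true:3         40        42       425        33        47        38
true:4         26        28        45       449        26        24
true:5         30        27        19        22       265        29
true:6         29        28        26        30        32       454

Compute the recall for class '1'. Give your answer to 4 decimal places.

Take TP from the diagonal, FP from the rest of the '1' prediction marginal, FN from the rest of the '1' actual marginal.
recall = TP/(TP+FN).
1: TP=385, FN=41+60+60+55+45=261 → 385/646 = 0.59598

0.5960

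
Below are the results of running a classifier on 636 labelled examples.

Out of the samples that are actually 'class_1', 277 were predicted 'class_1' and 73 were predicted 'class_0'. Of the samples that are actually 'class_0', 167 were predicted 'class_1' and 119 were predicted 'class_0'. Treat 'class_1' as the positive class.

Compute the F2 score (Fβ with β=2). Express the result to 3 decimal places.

Fβ = (1+β²)·TP / ((1+β²)·TP + β²·FN + FP), with β²=4
= 5·277 / (5·277 + 4·73 + 167) = 0.751

0.751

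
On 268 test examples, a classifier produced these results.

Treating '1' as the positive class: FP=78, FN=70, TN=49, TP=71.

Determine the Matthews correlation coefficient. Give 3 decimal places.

-0.111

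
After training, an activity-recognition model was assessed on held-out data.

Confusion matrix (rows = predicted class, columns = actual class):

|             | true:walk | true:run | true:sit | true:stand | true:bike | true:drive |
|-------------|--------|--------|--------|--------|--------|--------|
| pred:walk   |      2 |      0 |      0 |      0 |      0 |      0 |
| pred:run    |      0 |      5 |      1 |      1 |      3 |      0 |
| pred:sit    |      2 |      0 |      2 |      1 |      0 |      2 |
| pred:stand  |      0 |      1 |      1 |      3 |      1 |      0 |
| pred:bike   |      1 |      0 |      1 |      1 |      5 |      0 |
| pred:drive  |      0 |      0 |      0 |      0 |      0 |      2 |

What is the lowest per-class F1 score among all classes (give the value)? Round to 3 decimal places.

0.333

Per-class F1 score (2·TP/(2·TP+FP+FN)):
  walk: TP=2, FP=0+0+0+0+0=0, FN=0+2+0+1+0=3 → 4/7 = 0.5714
  run: TP=5, FP=0+1+1+3+0=5, FN=0+0+1+0+0=1 → 10/16 = 0.6250
  sit: TP=2, FP=2+0+1+0+2=5, FN=0+1+1+1+0=3 → 4/12 = 0.3333
  stand: TP=3, FP=0+1+1+1+0=3, FN=0+1+1+1+0=3 → 6/12 = 0.5000
  bike: TP=5, FP=1+0+1+1+0=3, FN=0+3+0+1+0=4 → 10/17 = 0.5882
  drive: TP=2, FP=0+0+0+0+0=0, FN=0+0+2+0+0=2 → 4/6 = 0.6667
Lowest is class 'sit' with F1 score = 0.333.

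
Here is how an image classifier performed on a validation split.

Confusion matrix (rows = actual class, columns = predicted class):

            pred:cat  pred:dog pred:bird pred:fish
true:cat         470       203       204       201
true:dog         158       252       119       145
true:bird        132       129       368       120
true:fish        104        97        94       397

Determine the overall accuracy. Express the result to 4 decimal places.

0.4657

Accuracy = trace / total = (470+252+368+397=1487) / 3193 = 1487/3193 = 0.4657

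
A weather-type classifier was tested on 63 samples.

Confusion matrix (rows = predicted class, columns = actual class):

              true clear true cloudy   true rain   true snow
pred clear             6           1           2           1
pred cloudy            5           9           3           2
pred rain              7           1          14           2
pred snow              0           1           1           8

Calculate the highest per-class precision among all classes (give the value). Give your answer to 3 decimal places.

0.800

Per-class precision (TP/(TP+FP)):
  clear: TP=6, FP=1+2+1=4 → 6/10 = 0.6000
  cloudy: TP=9, FP=5+3+2=10 → 9/19 = 0.4737
  rain: TP=14, FP=7+1+2=10 → 14/24 = 0.5833
  snow: TP=8, FP=0+1+1=2 → 8/10 = 0.8000
Highest is class 'snow' with precision = 0.800.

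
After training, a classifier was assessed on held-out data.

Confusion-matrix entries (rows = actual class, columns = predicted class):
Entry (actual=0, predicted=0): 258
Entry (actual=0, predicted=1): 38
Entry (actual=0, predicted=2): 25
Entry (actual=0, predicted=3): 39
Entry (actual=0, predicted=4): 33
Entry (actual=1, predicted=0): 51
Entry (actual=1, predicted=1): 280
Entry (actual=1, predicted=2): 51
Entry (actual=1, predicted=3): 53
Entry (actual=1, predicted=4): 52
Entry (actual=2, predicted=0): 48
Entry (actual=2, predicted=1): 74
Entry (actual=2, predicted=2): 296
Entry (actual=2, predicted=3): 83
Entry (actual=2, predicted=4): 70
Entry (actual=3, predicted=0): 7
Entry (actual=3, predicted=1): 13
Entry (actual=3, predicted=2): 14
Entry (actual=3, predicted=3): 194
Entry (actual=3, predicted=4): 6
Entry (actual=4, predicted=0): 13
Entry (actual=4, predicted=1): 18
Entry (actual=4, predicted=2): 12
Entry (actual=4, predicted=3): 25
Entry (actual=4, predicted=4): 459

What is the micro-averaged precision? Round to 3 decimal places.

0.672

Micro-averaging pools counts across classes: ΣTP=1487, ΣFP=725, ΣFN=725.
Micro-precision = TP/(TP+FP) on pooled counts = 0.672 (equals overall accuracy in single-label multiclass).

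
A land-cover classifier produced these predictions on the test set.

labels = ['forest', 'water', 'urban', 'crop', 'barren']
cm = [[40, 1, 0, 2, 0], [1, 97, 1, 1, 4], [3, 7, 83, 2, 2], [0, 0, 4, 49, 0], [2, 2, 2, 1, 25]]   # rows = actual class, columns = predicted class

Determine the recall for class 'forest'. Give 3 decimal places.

0.930

Treat 'forest' as positive and all other classes as negative.
recall = TP/(TP+FN).
forest: TP=40, FN=1+0+2+0=3 → 40/43 = 0.9302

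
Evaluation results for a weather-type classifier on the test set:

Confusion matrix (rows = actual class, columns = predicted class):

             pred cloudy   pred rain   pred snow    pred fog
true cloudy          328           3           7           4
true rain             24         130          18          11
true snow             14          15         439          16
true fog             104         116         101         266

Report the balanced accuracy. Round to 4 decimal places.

Balanced accuracy = mean of per-class recall.
  cloudy: recall = 328/342 = 0.95906
  rain: recall = 130/183 = 0.71038
  snow: recall = 439/484 = 0.90702
  fog: recall = 266/587 = 0.45315
Mean = (0.95906 + 0.71038 + 0.90702 + 0.45315) / 4 = 0.7574

0.7574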